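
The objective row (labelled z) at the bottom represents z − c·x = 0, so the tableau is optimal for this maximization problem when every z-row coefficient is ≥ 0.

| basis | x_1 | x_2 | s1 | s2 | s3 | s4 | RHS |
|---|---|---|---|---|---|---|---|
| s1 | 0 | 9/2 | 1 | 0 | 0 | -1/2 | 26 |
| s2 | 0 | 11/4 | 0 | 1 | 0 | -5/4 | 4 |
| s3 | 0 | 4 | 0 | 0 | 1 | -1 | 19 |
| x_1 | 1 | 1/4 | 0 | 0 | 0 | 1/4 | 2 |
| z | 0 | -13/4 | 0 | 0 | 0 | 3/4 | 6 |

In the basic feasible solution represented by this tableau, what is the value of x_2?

0

x_2 is not in the basis, so in the current basic feasible solution x_2 = 0.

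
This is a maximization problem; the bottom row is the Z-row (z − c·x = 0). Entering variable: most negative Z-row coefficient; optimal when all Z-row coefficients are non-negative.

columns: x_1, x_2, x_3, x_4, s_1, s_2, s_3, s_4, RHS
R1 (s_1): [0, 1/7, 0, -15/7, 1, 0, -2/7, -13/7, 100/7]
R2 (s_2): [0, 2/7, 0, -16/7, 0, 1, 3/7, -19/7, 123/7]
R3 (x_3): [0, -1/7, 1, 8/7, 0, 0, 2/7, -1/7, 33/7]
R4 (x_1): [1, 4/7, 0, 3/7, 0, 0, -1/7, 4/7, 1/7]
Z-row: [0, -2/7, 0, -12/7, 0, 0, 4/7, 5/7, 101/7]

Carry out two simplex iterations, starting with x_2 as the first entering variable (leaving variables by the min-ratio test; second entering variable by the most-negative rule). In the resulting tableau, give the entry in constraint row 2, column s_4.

1/3

Ratio test on column x_2 — row 1: (100/7)/(1/7) = 100; row 2: (123/7)/(2/7) = 123/2; row 3: entry -1/7 ≤ 0; row 4: (1/7)/(4/7) = 1/4. Minimum is 1/4 at row 4 (x_1 leaves); pivot element 4/7.
Divide row 4 by 4/7; eliminate column x_2 from the other rows.
Second iteration: most negative Z-row entry is -3/2 in column x_4, so x_4 enters.
Ratio test on column x_4 — row 1: entry -9/4 ≤ 0; row 2: entry -5/2 ≤ 0; row 3: (19/4)/(5/4) = 19/5; row 4: (1/4)/(3/4) = 1/3. Minimum is 1/3 at row 4 (x_2 leaves); pivot element 3/4.
Divide row 4 by 3/4; eliminate column x_4 from the other rows.
After both pivots, the entry at constraint row 2, column s_4 is 1/3.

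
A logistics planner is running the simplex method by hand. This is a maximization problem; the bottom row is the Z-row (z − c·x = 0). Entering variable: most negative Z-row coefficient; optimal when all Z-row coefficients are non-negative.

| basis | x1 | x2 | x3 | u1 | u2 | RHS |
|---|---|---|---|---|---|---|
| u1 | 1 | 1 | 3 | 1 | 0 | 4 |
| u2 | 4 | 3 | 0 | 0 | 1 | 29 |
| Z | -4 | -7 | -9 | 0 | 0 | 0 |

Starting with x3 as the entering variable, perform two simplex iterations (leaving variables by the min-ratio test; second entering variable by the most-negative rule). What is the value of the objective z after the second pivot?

28

Ratio test on column x3 — row 1: 4/3 = 4/3; row 2: entry 0 ≤ 0. Minimum is 4/3 at row 1 (u1 leaves); pivot element 3.
Pivot on row 1; the Z-row RHS becomes 0 − (-9)·(4/3) = 12.
Next entering variable (most negative Z-row entry -4): x2.
Ratio test on column x2 — row 1: (4/3)/(1/3) = 4; row 2: 29/3 = 29/3. Minimum is 4 at row 1 (x3 leaves); pivot element 1/3.
After the second pivot the Z-row RHS is 12 − (-4)·4 = 28.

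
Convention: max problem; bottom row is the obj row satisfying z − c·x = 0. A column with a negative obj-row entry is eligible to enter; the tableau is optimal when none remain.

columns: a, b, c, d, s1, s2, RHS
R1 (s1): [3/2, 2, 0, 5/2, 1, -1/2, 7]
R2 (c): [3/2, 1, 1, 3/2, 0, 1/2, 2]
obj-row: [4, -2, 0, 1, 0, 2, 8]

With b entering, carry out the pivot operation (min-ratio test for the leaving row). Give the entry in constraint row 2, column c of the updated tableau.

1

Ratio test on column b — row 1: 7/2 = 7/2; row 2: 2/1 = 2. Minimum is 2 at row 2 (c leaves); pivot element 1.
Divide row 2 by 1; eliminate column b from the other rows.
In the new row 2, the c entry is the old entry divided by the pivot: 1/1 = 1.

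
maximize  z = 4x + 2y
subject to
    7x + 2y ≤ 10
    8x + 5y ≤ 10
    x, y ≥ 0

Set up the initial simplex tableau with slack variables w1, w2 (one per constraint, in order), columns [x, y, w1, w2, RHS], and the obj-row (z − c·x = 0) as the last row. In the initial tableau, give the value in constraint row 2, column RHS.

10

The RHS of constraint 2 is b_2 = 10.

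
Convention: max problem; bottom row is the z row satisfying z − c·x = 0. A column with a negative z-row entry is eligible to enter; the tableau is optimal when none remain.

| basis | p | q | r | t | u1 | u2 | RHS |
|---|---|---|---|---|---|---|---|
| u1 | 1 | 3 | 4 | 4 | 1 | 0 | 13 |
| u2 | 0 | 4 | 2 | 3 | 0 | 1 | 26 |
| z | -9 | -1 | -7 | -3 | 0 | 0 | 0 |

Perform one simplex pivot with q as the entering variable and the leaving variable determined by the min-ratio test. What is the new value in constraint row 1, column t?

Ratio test on column q — row 1: 13/3 = 13/3; row 2: 26/4 = 13/2. Minimum is 13/3 at row 1 (u1 leaves); pivot element 3.
Divide row 1 by 3; eliminate column q from the other rows.
In the new row 1, the t entry is the old entry divided by the pivot: 4/3 = 4/3.

4/3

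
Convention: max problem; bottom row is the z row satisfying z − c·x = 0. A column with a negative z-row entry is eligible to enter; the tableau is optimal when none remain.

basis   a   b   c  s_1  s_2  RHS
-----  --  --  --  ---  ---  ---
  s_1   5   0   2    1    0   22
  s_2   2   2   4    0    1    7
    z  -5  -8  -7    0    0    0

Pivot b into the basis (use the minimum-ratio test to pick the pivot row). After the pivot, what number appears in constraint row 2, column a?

1

Ratio test on column b — row 1: entry 0 ≤ 0; row 2: 7/2 = 7/2. Minimum is 7/2 at row 2 (s_2 leaves); pivot element 2.
Divide row 2 by 2; eliminate column b from the other rows.
In the new row 2, the a entry is the old entry divided by the pivot: 2/2 = 1.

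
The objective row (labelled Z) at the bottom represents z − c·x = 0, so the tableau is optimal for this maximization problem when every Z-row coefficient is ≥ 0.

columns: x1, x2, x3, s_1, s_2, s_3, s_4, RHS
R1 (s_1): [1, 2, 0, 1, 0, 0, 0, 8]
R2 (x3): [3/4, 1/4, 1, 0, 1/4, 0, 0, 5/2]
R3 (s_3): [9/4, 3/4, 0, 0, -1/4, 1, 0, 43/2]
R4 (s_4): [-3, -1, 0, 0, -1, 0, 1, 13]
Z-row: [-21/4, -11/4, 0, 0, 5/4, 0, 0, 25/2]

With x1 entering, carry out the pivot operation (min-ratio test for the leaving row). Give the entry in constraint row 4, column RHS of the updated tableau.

23

Ratio test on column x1 — row 1: 8/1 = 8; row 2: (5/2)/(3/4) = 10/3; row 3: (43/2)/(9/4) = 86/9; row 4: entry -3 ≤ 0. Minimum is 10/3 at row 2 (x3 leaves); pivot element 3/4.
Divide row 2 by 3/4; eliminate column x1 from the other rows.
Row 4 update in column RHS: 13 − (-3)·(10/3) = 23.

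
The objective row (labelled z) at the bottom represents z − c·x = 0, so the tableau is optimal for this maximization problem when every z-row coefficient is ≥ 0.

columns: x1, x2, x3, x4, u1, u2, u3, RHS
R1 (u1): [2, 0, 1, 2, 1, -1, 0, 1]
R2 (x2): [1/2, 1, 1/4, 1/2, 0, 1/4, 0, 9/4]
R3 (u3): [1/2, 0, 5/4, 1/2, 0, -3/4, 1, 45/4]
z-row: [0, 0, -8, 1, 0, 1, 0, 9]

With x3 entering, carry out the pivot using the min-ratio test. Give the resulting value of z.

17

Ratio test on column x3 — row 1: 1/1 = 1; row 2: (9/4)/(1/4) = 9; row 3: (45/4)/(5/4) = 9. Minimum is 1 at row 1 (u1 leaves); pivot element 1.
Pivot on row 1; the z-row RHS becomes 9 − (-8)·1 = 17.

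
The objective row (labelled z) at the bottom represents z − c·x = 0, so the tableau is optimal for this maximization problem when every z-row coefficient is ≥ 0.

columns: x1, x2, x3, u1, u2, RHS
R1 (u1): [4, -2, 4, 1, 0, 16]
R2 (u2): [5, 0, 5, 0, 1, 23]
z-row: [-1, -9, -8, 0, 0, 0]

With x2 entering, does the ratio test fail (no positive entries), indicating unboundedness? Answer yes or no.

Every constraint-row entry in column x2 is ≤ 0, so increasing x2 is unbounded.

yes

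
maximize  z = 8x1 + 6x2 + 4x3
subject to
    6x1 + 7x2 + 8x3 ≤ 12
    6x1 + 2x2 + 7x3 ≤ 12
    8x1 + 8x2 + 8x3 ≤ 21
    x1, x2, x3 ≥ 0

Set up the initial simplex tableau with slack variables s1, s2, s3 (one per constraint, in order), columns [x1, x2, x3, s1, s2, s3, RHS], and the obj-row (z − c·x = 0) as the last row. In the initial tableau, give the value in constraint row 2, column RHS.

The RHS of constraint 2 is b_2 = 12.

12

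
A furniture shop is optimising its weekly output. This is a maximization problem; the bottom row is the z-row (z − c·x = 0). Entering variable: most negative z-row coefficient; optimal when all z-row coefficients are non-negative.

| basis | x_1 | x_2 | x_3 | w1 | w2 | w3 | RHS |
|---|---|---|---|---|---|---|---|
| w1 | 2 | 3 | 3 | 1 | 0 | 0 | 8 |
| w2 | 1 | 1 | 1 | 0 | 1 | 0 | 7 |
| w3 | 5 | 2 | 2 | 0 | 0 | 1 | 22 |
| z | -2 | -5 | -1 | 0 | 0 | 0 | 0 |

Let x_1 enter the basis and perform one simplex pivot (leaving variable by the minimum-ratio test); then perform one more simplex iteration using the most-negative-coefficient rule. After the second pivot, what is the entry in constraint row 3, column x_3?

0

Ratio test on column x_1 — row 1: 8/2 = 4; row 2: 7/1 = 7; row 3: 22/5 = 22/5. Minimum is 4 at row 1 (w1 leaves); pivot element 2.
Divide row 1 by 2; eliminate column x_1 from the other rows.
Second iteration: most negative z-row entry is -2 in column x_2, so x_2 enters.
Ratio test on column x_2 — row 1: 4/(3/2) = 8/3; row 2: entry -1/2 ≤ 0; row 3: entry -11/2 ≤ 0. Minimum is 8/3 at row 1 (x_1 leaves); pivot element 3/2.
Divide row 1 by 3/2; eliminate column x_2 from the other rows.
After both pivots, the entry at constraint row 3, column x_3 is 0.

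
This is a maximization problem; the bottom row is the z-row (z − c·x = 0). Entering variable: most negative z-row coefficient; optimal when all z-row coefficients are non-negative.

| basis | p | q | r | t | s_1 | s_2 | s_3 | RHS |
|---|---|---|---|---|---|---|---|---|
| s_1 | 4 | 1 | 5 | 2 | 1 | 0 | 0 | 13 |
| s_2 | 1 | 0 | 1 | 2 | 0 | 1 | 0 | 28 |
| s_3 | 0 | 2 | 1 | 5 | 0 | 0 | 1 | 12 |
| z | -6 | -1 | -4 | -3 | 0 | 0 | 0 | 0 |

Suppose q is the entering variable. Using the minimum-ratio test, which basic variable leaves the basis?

s_3

Column q entries and ratios — s_1: 13/1 = 13; s_2: 0 ≤ 0, skip; s_3: 12/2 = 6.
Smallest ratio is 6 in the row of s_3, so s_3 leaves.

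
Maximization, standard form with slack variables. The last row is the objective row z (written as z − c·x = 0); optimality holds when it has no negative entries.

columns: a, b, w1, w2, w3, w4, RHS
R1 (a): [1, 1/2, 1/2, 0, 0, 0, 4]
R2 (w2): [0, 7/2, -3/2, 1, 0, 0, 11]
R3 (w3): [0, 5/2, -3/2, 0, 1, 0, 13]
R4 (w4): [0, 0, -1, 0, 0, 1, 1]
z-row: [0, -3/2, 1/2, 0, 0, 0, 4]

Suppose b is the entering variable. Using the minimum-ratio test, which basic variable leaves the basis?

Column b entries and ratios — a: 4/(1/2) = 8; w2: 11/(7/2) = 22/7; w3: 13/(5/2) = 26/5; w4: 0 ≤ 0, skip.
Smallest ratio is 22/7 in the row of w2, so w2 leaves.

w2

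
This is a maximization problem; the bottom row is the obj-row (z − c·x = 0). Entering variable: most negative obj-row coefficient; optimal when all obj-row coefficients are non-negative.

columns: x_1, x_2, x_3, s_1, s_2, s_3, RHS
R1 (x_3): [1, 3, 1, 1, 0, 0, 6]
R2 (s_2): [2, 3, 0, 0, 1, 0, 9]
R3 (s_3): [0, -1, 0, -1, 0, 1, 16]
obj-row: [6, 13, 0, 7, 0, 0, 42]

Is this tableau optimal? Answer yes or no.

Every obj-row coefficient is ≥ 0, so the tableau is optimal.

yes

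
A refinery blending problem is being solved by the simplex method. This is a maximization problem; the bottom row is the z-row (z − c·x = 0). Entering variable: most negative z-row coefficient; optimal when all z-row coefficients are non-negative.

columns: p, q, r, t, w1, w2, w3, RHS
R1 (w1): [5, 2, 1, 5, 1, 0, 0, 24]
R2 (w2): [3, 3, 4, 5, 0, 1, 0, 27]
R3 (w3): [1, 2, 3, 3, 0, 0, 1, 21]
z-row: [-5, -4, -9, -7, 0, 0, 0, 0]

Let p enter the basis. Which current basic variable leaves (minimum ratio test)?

Column p entries and ratios — w1: 24/5 = 24/5; w2: 27/3 = 9; w3: 21/1 = 21.
Smallest ratio is 24/5 in the row of w1, so w1 leaves.

w1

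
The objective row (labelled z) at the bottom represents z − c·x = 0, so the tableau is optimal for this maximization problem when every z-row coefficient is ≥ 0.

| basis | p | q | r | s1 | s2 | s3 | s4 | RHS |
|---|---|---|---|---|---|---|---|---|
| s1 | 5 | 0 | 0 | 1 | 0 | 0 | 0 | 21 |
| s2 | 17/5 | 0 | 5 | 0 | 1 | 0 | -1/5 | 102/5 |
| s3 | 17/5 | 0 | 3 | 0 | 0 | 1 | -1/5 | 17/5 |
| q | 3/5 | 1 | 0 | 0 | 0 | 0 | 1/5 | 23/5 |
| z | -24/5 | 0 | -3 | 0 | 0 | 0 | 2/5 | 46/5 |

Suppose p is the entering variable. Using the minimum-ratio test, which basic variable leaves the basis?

s3

Column p entries and ratios — s1: 21/5 = 21/5; s2: (102/5)/(17/5) = 6; s3: (17/5)/(17/5) = 1; q: (23/5)/(3/5) = 23/3.
Smallest ratio is 1 in the row of s3, so s3 leaves.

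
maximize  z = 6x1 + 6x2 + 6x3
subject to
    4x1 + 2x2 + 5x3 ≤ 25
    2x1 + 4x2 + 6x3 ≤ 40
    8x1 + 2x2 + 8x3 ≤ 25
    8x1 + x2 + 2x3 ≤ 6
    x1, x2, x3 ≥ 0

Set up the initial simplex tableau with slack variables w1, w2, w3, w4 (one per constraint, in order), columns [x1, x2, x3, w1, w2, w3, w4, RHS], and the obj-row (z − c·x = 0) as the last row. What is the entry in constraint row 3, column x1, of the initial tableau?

8

Constraint 3 has coefficient 8 on x1.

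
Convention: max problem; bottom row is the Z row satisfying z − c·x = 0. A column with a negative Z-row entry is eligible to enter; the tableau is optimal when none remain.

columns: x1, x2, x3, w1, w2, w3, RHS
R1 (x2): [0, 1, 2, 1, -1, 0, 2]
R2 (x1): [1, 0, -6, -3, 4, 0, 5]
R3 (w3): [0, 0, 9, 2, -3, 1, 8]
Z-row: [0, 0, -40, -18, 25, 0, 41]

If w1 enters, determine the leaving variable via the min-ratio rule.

Column w1 entries and ratios — x2: 2/1 = 2; x1: -3 ≤ 0, skip; w3: 8/2 = 4.
Smallest ratio is 2 in the row of x2, so x2 leaves.

x2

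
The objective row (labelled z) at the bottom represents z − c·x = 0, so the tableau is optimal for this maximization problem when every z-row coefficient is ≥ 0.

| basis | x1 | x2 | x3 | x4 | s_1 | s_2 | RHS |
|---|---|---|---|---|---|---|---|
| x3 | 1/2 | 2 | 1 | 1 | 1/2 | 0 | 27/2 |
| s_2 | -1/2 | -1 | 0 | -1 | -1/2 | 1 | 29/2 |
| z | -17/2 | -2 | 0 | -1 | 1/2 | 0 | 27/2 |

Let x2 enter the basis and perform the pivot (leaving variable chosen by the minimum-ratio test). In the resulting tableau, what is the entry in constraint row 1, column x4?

1/2

Ratio test on column x2 — row 1: (27/2)/2 = 27/4; row 2: entry -1 ≤ 0. Minimum is 27/4 at row 1 (x3 leaves); pivot element 2.
Divide row 1 by 2; eliminate column x2 from the other rows.
In the new row 1, the x4 entry is the old entry divided by the pivot: 1/2 = 1/2.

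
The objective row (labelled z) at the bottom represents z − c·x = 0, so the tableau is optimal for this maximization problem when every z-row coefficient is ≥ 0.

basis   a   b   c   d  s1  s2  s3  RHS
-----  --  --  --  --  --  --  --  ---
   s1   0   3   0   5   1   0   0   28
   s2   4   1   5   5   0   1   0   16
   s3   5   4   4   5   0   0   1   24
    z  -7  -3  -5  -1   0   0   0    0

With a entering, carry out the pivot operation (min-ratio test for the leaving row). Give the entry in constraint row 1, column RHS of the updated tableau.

28

Ratio test on column a — row 1: entry 0 ≤ 0; row 2: 16/4 = 4; row 3: 24/5 = 24/5. Minimum is 4 at row 2 (s2 leaves); pivot element 4.
Divide row 2 by 4; eliminate column a from the other rows.
Row 1 update in column RHS: 28 − 0·4 = 28.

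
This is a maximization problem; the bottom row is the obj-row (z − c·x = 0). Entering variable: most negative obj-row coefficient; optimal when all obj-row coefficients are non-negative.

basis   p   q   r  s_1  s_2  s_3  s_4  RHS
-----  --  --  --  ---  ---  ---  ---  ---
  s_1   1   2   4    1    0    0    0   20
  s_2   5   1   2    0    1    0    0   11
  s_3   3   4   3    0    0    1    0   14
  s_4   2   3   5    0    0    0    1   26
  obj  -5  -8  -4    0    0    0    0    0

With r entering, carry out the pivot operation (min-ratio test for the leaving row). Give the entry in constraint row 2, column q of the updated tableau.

-5/3

Ratio test on column r — row 1: 20/4 = 5; row 2: 11/2 = 11/2; row 3: 14/3 = 14/3; row 4: 26/5 = 26/5. Minimum is 14/3 at row 3 (s_3 leaves); pivot element 3.
Divide row 3 by 3; eliminate column r from the other rows.
Row 2 update in column q: 1 − 2·(4/3) = -5/3.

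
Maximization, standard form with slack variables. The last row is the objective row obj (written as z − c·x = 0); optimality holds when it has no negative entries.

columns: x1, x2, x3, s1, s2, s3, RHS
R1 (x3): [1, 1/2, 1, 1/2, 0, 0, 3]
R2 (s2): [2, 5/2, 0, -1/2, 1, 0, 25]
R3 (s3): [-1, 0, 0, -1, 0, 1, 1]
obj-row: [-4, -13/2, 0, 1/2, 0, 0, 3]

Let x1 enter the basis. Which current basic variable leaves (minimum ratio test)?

x3

Column x1 entries and ratios — x3: 3/1 = 3; s2: 25/2 = 25/2; s3: -1 ≤ 0, skip.
Smallest ratio is 3 in the row of x3, so x3 leaves.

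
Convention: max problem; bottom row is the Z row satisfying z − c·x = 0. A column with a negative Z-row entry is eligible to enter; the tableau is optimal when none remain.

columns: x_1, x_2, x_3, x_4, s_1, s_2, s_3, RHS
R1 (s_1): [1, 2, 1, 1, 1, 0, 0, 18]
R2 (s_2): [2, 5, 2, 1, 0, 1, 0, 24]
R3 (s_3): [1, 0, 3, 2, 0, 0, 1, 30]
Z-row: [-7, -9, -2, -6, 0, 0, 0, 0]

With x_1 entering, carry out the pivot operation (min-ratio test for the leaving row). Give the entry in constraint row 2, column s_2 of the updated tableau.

Ratio test on column x_1 — row 1: 18/1 = 18; row 2: 24/2 = 12; row 3: 30/1 = 30. Minimum is 12 at row 2 (s_2 leaves); pivot element 2.
Divide row 2 by 2; eliminate column x_1 from the other rows.
In the new row 2, the s_2 entry is the old entry divided by the pivot: 1/2 = 1/2.

1/2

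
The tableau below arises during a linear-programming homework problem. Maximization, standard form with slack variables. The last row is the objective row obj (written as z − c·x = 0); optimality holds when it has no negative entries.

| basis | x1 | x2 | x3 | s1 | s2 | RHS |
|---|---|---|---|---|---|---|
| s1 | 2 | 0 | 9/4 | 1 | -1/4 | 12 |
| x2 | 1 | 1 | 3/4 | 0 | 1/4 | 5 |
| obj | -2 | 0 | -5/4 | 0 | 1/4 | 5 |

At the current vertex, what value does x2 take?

5

x2 is basic (row 2); its value is the RHS of that row, 5.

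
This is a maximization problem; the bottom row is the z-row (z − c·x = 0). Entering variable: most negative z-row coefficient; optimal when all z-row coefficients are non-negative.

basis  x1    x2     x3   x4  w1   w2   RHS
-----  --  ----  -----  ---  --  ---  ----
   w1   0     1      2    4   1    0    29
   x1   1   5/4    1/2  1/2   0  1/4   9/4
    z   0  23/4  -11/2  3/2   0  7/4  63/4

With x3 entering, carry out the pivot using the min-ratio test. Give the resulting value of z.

Ratio test on column x3 — row 1: 29/2 = 29/2; row 2: (9/4)/(1/2) = 9/2. Minimum is 9/2 at row 2 (x1 leaves); pivot element 1/2.
Pivot on row 2; the z-row RHS becomes 63/4 − (-11/2)·(9/2) = 81/2.

81/2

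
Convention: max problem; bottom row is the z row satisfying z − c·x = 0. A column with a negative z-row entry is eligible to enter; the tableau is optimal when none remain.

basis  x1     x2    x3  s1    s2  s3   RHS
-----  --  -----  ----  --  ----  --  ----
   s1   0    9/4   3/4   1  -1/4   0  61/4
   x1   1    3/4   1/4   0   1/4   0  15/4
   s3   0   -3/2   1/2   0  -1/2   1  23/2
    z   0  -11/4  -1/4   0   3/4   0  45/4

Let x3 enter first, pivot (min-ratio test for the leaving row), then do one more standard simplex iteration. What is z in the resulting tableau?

Ratio test on column x3 — row 1: (61/4)/(3/4) = 61/3; row 2: (15/4)/(1/4) = 15; row 3: (23/2)/(1/2) = 23. Minimum is 15 at row 2 (x1 leaves); pivot element 1/4.
Pivot on row 2; the z-row RHS becomes 45/4 − (-1/4)·15 = 15.
Next entering variable (most negative z-row entry -2): x2.
Ratio test on column x2 — row 1: entry 0 ≤ 0; row 2: 15/3 = 5; row 3: entry -3 ≤ 0. Minimum is 5 at row 2 (x3 leaves); pivot element 3.
After the second pivot the z-row RHS is 15 − (-2)·5 = 25.

25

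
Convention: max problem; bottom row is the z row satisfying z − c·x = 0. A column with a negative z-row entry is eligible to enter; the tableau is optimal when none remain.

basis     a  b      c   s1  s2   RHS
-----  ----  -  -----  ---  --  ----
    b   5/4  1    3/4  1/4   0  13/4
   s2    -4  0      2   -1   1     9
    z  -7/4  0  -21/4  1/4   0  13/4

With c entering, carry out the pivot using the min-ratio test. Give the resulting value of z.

26

Ratio test on column c — row 1: (13/4)/(3/4) = 13/3; row 2: 9/2 = 9/2. Minimum is 13/3 at row 1 (b leaves); pivot element 3/4.
Pivot on row 1; the z-row RHS becomes 13/4 − (-21/4)·(13/3) = 26.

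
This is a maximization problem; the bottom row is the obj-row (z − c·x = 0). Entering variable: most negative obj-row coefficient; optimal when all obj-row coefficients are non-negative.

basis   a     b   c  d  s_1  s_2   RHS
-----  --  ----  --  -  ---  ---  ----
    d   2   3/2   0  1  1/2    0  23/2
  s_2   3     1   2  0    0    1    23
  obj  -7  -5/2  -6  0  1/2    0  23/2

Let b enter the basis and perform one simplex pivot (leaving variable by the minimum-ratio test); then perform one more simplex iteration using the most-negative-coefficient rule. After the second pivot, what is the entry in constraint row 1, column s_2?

Ratio test on column b — row 1: (23/2)/(3/2) = 23/3; row 2: 23/1 = 23. Minimum is 23/3 at row 1 (d leaves); pivot element 3/2.
Divide row 1 by 3/2; eliminate column b from the other rows.
Second iteration: most negative obj-row entry is -6 in column c, so c enters.
Ratio test on column c — row 1: entry 0 ≤ 0; row 2: (46/3)/2 = 23/3. Minimum is 23/3 at row 2 (s_2 leaves); pivot element 2.
Divide row 2 by 2; eliminate column c from the other rows.
After both pivots, the entry at constraint row 1, column s_2 is 0.

0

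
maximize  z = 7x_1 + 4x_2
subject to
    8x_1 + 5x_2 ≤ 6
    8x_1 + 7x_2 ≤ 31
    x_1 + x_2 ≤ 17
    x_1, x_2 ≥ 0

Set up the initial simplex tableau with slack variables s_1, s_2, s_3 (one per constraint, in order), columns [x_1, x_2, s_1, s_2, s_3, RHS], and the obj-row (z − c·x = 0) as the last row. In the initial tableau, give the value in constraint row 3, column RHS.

17

The RHS of constraint 3 is b_3 = 17.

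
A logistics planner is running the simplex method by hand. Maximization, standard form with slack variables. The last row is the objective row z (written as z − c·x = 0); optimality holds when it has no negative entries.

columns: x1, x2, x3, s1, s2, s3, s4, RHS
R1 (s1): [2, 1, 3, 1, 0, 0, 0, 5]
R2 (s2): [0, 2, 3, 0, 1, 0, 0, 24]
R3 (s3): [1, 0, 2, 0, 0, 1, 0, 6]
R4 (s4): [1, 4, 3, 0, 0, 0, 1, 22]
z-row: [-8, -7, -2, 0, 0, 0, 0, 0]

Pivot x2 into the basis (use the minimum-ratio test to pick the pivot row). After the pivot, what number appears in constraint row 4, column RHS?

Ratio test on column x2 — row 1: 5/1 = 5; row 2: 24/2 = 12; row 3: entry 0 ≤ 0; row 4: 22/4 = 11/2. Minimum is 5 at row 1 (s1 leaves); pivot element 1.
Divide row 1 by 1; eliminate column x2 from the other rows.
Row 4 update in column RHS: 22 − 4·5 = 2.

2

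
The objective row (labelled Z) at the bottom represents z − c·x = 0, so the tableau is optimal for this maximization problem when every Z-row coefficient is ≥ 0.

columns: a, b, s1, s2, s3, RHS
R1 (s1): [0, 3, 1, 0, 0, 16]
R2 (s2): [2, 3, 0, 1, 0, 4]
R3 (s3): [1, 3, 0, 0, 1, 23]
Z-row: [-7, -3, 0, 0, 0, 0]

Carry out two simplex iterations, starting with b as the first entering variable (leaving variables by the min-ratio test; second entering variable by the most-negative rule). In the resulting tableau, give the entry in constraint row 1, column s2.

Ratio test on column b — row 1: 16/3 = 16/3; row 2: 4/3 = 4/3; row 3: 23/3 = 23/3. Minimum is 4/3 at row 2 (s2 leaves); pivot element 3.
Divide row 2 by 3; eliminate column b from the other rows.
Second iteration: most negative Z-row entry is -5 in column a, so a enters.
Ratio test on column a — row 1: entry -2 ≤ 0; row 2: (4/3)/(2/3) = 2; row 3: entry -1 ≤ 0. Minimum is 2 at row 2 (b leaves); pivot element 2/3.
Divide row 2 by 2/3; eliminate column a from the other rows.
After both pivots, the entry at constraint row 1, column s2 is 0.

0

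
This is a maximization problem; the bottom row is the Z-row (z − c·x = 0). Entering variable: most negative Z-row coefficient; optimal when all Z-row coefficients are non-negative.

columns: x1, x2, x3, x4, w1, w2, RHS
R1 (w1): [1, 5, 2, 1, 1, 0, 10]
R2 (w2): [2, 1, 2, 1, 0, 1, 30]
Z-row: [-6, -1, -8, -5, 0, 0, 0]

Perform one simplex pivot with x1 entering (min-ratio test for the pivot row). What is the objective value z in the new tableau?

Ratio test on column x1 — row 1: 10/1 = 10; row 2: 30/2 = 15. Minimum is 10 at row 1 (w1 leaves); pivot element 1.
Pivot on row 1; the Z-row RHS becomes 0 − (-6)·10 = 60.

60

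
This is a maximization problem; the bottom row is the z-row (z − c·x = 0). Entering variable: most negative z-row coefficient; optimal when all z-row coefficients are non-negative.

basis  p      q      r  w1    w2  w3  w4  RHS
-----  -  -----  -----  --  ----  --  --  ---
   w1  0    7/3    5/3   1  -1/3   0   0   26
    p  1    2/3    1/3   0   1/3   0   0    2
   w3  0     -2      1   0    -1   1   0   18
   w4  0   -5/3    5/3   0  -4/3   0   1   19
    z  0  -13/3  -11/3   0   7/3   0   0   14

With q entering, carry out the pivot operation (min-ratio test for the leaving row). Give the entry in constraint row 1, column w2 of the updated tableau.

Ratio test on column q — row 1: 26/(7/3) = 78/7; row 2: 2/(2/3) = 3; row 3: entry -2 ≤ 0; row 4: entry -5/3 ≤ 0. Minimum is 3 at row 2 (p leaves); pivot element 2/3.
Divide row 2 by 2/3; eliminate column q from the other rows.
Row 1 update in column w2: -1/3 − (7/3)·(1/2) = -3/2.

-3/2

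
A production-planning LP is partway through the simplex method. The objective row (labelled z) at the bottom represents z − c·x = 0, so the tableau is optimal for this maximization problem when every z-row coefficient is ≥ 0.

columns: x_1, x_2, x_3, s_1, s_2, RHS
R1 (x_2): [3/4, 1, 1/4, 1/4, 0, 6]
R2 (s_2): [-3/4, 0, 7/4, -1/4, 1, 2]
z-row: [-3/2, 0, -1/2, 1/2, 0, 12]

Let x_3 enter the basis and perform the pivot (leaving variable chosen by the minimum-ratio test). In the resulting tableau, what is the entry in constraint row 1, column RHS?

Ratio test on column x_3 — row 1: 6/(1/4) = 24; row 2: 2/(7/4) = 8/7. Minimum is 8/7 at row 2 (s_2 leaves); pivot element 7/4.
Divide row 2 by 7/4; eliminate column x_3 from the other rows.
Row 1 update in column RHS: 6 − (1/4)·(8/7) = 40/7.

40/7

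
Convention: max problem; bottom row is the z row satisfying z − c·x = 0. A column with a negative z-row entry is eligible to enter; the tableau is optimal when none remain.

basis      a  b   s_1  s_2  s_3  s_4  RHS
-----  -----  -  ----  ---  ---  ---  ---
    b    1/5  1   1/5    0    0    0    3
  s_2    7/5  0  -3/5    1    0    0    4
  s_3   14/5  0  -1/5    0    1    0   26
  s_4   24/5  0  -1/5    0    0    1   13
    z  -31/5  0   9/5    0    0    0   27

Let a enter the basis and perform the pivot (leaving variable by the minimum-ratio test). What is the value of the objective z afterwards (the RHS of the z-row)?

1051/24

Ratio test on column a — row 1: 3/(1/5) = 15; row 2: 4/(7/5) = 20/7; row 3: 26/(14/5) = 65/7; row 4: 13/(24/5) = 65/24. Minimum is 65/24 at row 4 (s_4 leaves); pivot element 24/5.
Pivot on row 4; the z-row RHS becomes 27 − (-31/5)·(65/24) = 1051/24.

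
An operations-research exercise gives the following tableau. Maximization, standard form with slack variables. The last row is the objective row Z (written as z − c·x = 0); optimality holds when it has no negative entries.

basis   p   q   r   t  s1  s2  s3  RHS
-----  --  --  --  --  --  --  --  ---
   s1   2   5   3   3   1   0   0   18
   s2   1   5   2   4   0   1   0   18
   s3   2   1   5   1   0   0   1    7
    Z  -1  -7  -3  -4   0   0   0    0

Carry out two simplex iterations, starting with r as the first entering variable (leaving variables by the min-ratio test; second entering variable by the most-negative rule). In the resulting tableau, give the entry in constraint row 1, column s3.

-3/22

Ratio test on column r — row 1: 18/3 = 6; row 2: 18/2 = 9; row 3: 7/5 = 7/5. Minimum is 7/5 at row 3 (s3 leaves); pivot element 5.
Divide row 3 by 5; eliminate column r from the other rows.
Second iteration: most negative Z-row entry is -32/5 in column q, so q enters.
Ratio test on column q — row 1: (69/5)/(22/5) = 69/22; row 2: (76/5)/(23/5) = 76/23; row 3: (7/5)/(1/5) = 7. Minimum is 69/22 at row 1 (s1 leaves); pivot element 22/5.
Divide row 1 by 22/5; eliminate column q from the other rows.
After both pivots, the entry at constraint row 1, column s3 is -3/22.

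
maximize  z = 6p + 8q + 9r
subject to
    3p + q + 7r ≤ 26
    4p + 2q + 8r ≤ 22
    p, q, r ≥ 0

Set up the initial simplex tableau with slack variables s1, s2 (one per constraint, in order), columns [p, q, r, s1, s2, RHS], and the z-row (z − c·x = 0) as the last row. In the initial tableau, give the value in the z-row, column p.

-6

The z-row carries the negated objective coefficients: the p entry is -6.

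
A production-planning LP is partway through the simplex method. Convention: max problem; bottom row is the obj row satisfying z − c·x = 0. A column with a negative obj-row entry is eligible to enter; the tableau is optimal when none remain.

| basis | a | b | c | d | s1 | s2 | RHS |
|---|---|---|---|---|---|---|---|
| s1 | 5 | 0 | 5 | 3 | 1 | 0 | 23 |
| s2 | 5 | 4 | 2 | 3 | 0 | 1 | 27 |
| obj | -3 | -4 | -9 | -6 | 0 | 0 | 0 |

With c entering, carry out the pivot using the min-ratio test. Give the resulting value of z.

Ratio test on column c — row 1: 23/5 = 23/5; row 2: 27/2 = 27/2. Minimum is 23/5 at row 1 (s1 leaves); pivot element 5.
Pivot on row 1; the obj-row RHS becomes 0 − (-9)·(23/5) = 207/5.

207/5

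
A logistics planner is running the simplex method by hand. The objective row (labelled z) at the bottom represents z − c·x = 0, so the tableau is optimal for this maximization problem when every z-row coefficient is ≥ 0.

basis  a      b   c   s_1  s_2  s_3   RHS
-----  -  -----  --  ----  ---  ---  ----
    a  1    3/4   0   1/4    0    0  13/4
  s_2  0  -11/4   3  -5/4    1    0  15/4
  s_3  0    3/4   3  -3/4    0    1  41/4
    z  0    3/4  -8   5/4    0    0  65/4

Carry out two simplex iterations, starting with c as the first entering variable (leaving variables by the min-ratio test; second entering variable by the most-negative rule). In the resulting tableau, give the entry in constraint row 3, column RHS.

13/7

Ratio test on column c — row 1: entry 0 ≤ 0; row 2: (15/4)/3 = 5/4; row 3: (41/4)/3 = 41/12. Minimum is 5/4 at row 2 (s_2 leaves); pivot element 3.
Divide row 2 by 3; eliminate column c from the other rows.
Second iteration: most negative z-row entry is -79/12 in column b, so b enters.
Ratio test on column b — row 1: (13/4)/(3/4) = 13/3; row 2: entry -11/12 ≤ 0; row 3: (13/2)/(7/2) = 13/7. Minimum is 13/7 at row 3 (s_3 leaves); pivot element 7/2.
Divide row 3 by 7/2; eliminate column b from the other rows.
After both pivots, the entry at constraint row 3, column RHS is 13/7.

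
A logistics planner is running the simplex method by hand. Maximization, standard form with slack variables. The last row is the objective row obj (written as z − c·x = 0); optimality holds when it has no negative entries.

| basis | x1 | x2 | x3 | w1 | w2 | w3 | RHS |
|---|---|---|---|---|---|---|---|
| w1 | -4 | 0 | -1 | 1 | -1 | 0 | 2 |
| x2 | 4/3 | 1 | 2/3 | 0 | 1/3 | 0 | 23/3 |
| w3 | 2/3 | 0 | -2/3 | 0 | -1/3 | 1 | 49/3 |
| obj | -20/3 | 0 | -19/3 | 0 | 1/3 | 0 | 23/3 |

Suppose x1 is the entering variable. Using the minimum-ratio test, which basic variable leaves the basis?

x2

Column x1 entries and ratios — w1: -4 ≤ 0, skip; x2: (23/3)/(4/3) = 23/4; w3: (49/3)/(2/3) = 49/2.
Smallest ratio is 23/4 in the row of x2, so x2 leaves.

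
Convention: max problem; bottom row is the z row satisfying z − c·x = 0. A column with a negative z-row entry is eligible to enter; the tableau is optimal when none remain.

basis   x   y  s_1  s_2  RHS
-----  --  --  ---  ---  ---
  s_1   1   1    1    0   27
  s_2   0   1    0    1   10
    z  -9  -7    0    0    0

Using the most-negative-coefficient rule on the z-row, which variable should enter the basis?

x

Negative z-row entries: x: -9, y: -7.
The most negative is -9 in column x, so x enters.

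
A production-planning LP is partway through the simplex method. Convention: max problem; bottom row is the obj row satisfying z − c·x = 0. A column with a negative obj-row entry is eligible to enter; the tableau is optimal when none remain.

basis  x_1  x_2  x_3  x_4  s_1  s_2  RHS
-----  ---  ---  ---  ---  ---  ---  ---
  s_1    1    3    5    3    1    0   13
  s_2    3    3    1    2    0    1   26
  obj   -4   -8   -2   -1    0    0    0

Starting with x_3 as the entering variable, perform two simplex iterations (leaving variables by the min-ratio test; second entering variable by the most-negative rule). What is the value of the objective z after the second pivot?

104/3

Ratio test on column x_3 — row 1: 13/5 = 13/5; row 2: 26/1 = 26. Minimum is 13/5 at row 1 (s_1 leaves); pivot element 5.
Pivot on row 1; the obj-row RHS becomes 0 − (-2)·(13/5) = 26/5.
Next entering variable (most negative obj-row entry -34/5): x_2.
Ratio test on column x_2 — row 1: (13/5)/(3/5) = 13/3; row 2: (117/5)/(12/5) = 39/4. Minimum is 13/3 at row 1 (x_3 leaves); pivot element 3/5.
After the second pivot the obj-row RHS is 26/5 − (-34/5)·(13/3) = 104/3.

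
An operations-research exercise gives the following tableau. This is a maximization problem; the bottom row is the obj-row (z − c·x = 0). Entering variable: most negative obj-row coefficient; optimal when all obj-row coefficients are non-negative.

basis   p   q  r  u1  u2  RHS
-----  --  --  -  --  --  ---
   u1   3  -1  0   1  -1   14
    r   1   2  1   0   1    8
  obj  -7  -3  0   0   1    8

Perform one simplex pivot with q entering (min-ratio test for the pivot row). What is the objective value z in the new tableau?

Ratio test on column q — row 1: entry -1 ≤ 0; row 2: 8/2 = 4. Minimum is 4 at row 2 (r leaves); pivot element 2.
Pivot on row 2; the obj-row RHS becomes 8 − (-3)·4 = 20.

20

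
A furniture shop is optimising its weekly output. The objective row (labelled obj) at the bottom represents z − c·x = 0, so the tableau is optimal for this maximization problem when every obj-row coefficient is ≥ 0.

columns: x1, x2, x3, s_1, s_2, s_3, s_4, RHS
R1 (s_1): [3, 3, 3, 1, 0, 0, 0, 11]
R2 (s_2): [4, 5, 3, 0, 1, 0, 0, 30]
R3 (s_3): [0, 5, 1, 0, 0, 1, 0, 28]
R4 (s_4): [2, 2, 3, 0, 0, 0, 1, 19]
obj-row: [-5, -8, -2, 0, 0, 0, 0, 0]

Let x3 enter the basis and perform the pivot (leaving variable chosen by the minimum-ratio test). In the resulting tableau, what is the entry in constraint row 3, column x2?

Ratio test on column x3 — row 1: 11/3 = 11/3; row 2: 30/3 = 10; row 3: 28/1 = 28; row 4: 19/3 = 19/3. Minimum is 11/3 at row 1 (s_1 leaves); pivot element 3.
Divide row 1 by 3; eliminate column x3 from the other rows.
Row 3 update in column x2: 5 − 1·1 = 4.

4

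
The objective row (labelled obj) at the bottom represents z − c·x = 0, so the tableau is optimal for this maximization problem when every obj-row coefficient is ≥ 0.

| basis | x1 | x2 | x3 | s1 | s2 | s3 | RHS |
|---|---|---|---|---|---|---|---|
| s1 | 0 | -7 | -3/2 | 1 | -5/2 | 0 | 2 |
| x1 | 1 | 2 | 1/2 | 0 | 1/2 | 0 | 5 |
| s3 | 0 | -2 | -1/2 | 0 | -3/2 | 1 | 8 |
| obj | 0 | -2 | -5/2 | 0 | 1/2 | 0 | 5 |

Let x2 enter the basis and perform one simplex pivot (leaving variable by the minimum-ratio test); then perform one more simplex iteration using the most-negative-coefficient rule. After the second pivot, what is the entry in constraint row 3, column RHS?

13

Ratio test on column x2 — row 1: entry -7 ≤ 0; row 2: 5/2 = 5/2; row 3: entry -2 ≤ 0. Minimum is 5/2 at row 2 (x1 leaves); pivot element 2.
Divide row 2 by 2; eliminate column x2 from the other rows.
Second iteration: most negative obj-row entry is -2 in column x3, so x3 enters.
Ratio test on column x3 — row 1: (39/2)/(1/4) = 78; row 2: (5/2)/(1/4) = 10; row 3: entry 0 ≤ 0. Minimum is 10 at row 2 (x2 leaves); pivot element 1/4.
Divide row 2 by 1/4; eliminate column x3 from the other rows.
After both pivots, the entry at constraint row 3, column RHS is 13.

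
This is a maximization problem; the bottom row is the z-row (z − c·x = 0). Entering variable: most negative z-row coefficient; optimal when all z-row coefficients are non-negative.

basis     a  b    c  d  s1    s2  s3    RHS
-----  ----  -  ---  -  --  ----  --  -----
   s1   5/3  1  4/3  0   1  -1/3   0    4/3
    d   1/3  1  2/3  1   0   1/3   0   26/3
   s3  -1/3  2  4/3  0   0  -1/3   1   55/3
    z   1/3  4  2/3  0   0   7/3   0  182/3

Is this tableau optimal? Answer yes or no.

yes

Every z-row coefficient is ≥ 0, so the tableau is optimal.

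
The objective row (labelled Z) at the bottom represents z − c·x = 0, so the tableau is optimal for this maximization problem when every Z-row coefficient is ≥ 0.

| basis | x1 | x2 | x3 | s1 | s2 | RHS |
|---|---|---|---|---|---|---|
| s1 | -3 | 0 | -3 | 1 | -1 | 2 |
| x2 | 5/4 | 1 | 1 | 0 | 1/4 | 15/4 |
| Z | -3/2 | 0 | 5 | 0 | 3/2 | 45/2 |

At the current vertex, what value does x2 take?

15/4

x2 is basic (row 2); its value is the RHS of that row, 15/4.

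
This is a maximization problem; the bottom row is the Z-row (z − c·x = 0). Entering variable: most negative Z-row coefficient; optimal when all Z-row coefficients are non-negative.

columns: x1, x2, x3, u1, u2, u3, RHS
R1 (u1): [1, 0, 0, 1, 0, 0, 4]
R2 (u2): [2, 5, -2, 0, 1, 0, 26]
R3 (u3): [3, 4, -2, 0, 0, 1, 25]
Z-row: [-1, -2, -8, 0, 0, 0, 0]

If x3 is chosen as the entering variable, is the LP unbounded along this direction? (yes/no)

yes

Every constraint-row entry in column x3 is ≤ 0, so increasing x3 is unbounded.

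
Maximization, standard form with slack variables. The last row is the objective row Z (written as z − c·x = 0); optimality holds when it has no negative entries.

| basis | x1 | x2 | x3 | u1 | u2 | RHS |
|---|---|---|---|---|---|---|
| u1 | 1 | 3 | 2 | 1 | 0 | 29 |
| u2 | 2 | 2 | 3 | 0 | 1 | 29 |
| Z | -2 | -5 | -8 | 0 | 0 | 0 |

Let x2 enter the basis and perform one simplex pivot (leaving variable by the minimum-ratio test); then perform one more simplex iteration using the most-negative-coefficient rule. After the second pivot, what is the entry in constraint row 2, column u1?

Ratio test on column x2 — row 1: 29/3 = 29/3; row 2: 29/2 = 29/2. Minimum is 29/3 at row 1 (u1 leaves); pivot element 3.
Divide row 1 by 3; eliminate column x2 from the other rows.
Second iteration: most negative Z-row entry is -14/3 in column x3, so x3 enters.
Ratio test on column x3 — row 1: (29/3)/(2/3) = 29/2; row 2: (29/3)/(5/3) = 29/5. Minimum is 29/5 at row 2 (u2 leaves); pivot element 5/3.
Divide row 2 by 5/3; eliminate column x3 from the other rows.
After both pivots, the entry at constraint row 2, column u1 is -2/5.

-2/5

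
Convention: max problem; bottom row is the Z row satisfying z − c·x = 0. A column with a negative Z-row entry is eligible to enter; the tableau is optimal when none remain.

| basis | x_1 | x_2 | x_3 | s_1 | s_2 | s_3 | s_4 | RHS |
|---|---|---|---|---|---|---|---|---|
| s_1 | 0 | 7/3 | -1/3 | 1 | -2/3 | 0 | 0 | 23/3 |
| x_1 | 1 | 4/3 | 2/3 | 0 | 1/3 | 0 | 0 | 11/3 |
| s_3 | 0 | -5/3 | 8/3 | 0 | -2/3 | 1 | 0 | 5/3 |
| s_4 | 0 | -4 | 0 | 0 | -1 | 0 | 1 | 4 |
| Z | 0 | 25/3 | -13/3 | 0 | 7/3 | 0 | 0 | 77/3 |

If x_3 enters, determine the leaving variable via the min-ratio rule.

Column x_3 entries and ratios — s_1: -1/3 ≤ 0, skip; x_1: (11/3)/(2/3) = 11/2; s_3: (5/3)/(8/3) = 5/8; s_4: 0 ≤ 0, skip.
Smallest ratio is 5/8 in the row of s_3, so s_3 leaves.

s_3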